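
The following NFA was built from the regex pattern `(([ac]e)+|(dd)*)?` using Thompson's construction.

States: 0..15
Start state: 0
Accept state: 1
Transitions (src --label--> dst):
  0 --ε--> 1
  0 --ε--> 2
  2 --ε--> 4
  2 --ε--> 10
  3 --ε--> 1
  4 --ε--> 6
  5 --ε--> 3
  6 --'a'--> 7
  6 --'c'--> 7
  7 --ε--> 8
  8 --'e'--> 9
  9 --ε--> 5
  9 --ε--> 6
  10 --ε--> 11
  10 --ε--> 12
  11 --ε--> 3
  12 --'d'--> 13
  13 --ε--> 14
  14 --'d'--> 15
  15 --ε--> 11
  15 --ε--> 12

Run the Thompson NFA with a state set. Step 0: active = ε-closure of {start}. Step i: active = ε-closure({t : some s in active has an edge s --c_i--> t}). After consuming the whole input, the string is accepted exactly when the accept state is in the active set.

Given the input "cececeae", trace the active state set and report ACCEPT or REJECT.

Answer: ACCEPT

Steps:
start: ε-closure({0}) = {0,1,2,3,4,6,10,11,12}
'c' @ 1: {7,8}
'e' @ 2: {1,3,5,6,9}  ✓accept
'c' @ 3: {7,8}
'e' @ 4: {1,3,5,6,9}  ✓accept
'c' @ 5: {7,8}
'e' @ 6: {1,3,5,6,9}  ✓accept
'a' @ 7: {7,8}
'e' @ 8: {1,3,5,6,9}  ✓accept
after full input: {1,3,5,6,9}  (accept=1 in)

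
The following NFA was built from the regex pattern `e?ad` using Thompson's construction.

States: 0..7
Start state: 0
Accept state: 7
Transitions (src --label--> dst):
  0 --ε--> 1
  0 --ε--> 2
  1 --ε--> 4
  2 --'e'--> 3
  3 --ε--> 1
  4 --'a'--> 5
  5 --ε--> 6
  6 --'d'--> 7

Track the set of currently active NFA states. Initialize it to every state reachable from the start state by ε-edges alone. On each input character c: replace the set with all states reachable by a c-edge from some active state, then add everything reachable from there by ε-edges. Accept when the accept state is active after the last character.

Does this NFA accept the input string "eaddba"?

S₀ = ε-closure({0}) = {0,1,2,4}
'e' @ 1: {1,3,4}
'a' @ 2: {5,6}
'd' @ 3: {7}  [accepting]
'd' @ 4: {}  — dead — no transitions
rest 'ba' ignored (set empty)
after full input: {}  (accept=7 not in)

Answer: REJECT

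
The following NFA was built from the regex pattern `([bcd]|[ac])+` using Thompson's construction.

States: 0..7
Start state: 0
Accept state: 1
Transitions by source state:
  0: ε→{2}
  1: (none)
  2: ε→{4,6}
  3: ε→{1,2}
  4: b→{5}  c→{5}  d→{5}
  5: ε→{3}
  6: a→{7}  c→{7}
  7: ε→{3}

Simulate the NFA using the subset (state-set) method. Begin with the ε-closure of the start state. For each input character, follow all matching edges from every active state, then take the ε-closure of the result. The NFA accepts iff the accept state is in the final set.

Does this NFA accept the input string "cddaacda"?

Answer: ACCEPT

Steps:
start: ε-closure({0}) = {0,2,4,6}
'c' @ 1: {1,2,3,4,5,6,7}  [accepting]
'd' @ 2: {1,2,3,4,5,6}  [accepting]
'd' @ 3: {1,2,3,4,5,6}  [accepting]
'a' @ 4: {1,2,3,4,6,7}  [accepting]
'a' @ 5: {1,2,3,4,6,7}  [accepting]
'c' @ 6: {1,2,3,4,5,6,7}  [accepting]
'd' @ 7: {1,2,3,4,5,6}  [accepting]
'a' @ 8: {1,2,3,4,6,7}  [accepting]
end set {1,2,3,4,6,7} — state 1 in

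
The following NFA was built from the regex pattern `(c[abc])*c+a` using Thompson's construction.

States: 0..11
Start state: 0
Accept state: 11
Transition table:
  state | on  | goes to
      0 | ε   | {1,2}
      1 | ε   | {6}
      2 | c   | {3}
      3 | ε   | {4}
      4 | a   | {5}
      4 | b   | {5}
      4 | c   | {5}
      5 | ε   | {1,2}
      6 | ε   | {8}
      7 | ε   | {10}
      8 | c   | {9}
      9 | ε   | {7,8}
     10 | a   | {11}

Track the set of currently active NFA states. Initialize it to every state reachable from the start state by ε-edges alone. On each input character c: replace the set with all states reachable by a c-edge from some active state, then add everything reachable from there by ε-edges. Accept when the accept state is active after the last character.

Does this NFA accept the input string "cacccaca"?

Answer: ACCEPT

Trace:
S₀ = ε-closure({0}) = {0,1,2,6,8}
'c' @ 1: {3,4,7,8,9,10}
'a' @ 2: {1,2,5,6,8,11}  (accept∈set)
'c' @ 3: {3,4,7,8,9,10}
'c' @ 4: {1,2,5,6,7,8,9,10}
'c' @ 5: {3,4,7,8,9,10}
'a' @ 6: {1,2,5,6,8,11}  (accept∈set)
'c' @ 7: {3,4,7,8,9,10}
'a' @ 8: {1,2,5,6,8,11}  (accept∈set)
after full input: {1,2,5,6,8,11}  (accept=11 in)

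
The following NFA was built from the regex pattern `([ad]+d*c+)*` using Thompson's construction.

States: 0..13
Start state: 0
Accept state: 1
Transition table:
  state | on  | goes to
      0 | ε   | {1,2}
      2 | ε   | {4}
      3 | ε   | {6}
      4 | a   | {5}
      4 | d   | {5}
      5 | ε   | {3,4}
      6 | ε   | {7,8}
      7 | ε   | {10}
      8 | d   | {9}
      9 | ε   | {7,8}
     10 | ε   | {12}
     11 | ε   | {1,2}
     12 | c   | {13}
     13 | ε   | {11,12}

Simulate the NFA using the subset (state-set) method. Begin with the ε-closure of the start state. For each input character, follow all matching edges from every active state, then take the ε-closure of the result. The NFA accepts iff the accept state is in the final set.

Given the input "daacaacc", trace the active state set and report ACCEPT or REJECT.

Answer: ACCEPT

Steps:
start: ε-closure({0}) = {0,1,2,4}
'd' @ 1: {3,4,5,6,7,8,10,12}
'a' @ 2: {3,4,5,6,7,8,10,12}
'a' @ 3: {3,4,5,6,7,8,10,12}
'c' @ 4: {1,2,4,11,12,13}  (accept∈set)
'a' @ 5: {3,4,5,6,7,8,10,12}
'a' @ 6: {3,4,5,6,7,8,10,12}
'c' @ 7: {1,2,4,11,12,13}  (accept∈set)
'c' @ 8: {1,2,4,11,12,13}  (accept∈set)
end set {1,2,4,11,12,13} — state 1 in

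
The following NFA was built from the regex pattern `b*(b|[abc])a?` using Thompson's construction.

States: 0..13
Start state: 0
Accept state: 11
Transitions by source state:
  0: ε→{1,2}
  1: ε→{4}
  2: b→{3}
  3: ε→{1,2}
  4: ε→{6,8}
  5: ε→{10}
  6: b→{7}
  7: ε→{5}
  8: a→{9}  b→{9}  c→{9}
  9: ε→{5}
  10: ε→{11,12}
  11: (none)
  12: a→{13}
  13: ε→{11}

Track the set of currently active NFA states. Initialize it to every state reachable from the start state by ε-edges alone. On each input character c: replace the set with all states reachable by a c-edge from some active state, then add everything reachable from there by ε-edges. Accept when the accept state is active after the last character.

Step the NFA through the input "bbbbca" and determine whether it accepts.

initial (ε-close {0}): {0,1,2,4,6,8}
'b' @ 1: {1,2,3,4,5,6,7,8,9,10,11,12}  ✓accept
'b' @ 2: {1,2,3,4,5,6,7,8,9,10,11,12}  ✓accept
'b' @ 3: {1,2,3,4,5,6,7,8,9,10,11,12}  ✓accept
'b' @ 4: {1,2,3,4,5,6,7,8,9,10,11,12}  ✓accept
'c' @ 5: {5,9,10,11,12}  ✓accept
'a' @ 6: {11,13}  ✓accept
end set {11,13} — state 11 in

Answer: ACCEPT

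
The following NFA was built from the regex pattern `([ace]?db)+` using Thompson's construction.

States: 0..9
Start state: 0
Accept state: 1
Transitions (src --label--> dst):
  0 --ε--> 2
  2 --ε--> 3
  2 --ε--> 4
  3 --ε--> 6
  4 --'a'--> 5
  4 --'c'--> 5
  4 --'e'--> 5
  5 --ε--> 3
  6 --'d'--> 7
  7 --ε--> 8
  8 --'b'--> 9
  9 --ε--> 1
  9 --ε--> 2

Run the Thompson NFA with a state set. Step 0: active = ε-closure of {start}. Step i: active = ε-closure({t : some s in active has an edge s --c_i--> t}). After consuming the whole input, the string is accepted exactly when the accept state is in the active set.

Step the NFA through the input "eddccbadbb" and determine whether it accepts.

Answer: REJECT

Steps:
start: ε-closure({0}) = {0,2,3,4,6}
'e' @ 1: {3,5,6}
'd' @ 2: {7,8}
'd' @ 3: {}  — state set empty
rest 'ccbadbb' ignored (set empty)
final: {}; accept 1 not in set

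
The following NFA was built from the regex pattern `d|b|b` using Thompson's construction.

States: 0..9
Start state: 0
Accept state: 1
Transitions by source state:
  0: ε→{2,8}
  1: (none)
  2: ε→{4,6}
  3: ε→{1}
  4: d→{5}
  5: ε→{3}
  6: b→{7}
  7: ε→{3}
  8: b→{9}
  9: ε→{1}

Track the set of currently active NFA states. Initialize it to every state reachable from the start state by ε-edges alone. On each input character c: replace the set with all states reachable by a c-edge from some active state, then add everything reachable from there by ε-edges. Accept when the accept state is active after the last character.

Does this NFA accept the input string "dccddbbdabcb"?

Answer: REJECT

Steps:
initial (ε-close {0}): {0,2,4,6,8}
'd' @ 1: {1,3,5}  (accept∈set)
'c' @ 2: {}  — state set empty
rest 'cddbbdabcb' ignored (set empty)
after full input: {}  (accept=1 not in)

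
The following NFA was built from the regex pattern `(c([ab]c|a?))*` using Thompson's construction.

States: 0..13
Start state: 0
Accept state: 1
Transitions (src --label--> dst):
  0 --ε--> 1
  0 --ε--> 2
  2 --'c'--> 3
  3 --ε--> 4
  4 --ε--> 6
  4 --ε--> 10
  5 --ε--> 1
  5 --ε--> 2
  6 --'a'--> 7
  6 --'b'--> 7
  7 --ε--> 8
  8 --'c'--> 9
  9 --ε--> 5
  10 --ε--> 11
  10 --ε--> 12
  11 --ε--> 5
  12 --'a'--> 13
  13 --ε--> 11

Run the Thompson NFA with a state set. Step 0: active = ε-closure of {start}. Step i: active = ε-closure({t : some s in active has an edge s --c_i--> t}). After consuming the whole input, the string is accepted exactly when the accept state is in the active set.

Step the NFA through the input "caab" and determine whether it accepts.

start: ε-closure({0}) = {0,1,2}
'c' @ 1: {1,2,3,4,5,6,10,11,12}  [accepting]
'a' @ 2: {1,2,5,7,8,11,13}  [accepting]
'a' @ 3: {}  — no active states
rest 'b' ignored (set empty)
final: {}; accept 1 not in set

Answer: REJECT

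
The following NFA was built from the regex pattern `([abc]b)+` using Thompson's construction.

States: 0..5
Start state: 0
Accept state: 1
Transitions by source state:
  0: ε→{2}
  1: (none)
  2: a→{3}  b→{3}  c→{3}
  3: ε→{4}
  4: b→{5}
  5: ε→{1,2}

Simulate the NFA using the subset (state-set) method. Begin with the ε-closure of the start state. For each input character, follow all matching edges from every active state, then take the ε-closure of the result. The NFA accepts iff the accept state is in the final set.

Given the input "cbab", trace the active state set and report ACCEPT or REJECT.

Answer: ACCEPT

Trace:
S₀ = ε-closure({0}) = {0,2}
'c' @ 1: {3,4}
'b' @ 2: {1,2,5}  (accept∈set)
'a' @ 3: {3,4}
'b' @ 4: {1,2,5}  (accept∈set)
end set {1,2,5} — state 1 in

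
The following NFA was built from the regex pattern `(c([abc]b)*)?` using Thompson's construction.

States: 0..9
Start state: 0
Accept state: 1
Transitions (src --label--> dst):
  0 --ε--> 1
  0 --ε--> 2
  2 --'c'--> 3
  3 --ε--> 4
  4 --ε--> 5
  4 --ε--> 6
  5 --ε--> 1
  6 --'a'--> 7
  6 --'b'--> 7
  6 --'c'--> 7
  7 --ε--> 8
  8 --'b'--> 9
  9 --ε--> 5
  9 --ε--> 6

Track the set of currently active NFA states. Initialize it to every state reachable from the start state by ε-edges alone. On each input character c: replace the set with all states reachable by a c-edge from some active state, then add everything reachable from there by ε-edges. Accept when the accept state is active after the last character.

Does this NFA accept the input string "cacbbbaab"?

S₀ = ε-closure({0}) = {0,1,2}
'c' @ 1: {1,3,4,5,6}  [accepting]
'a' @ 2: {7,8}
'c' @ 3: {}  — dead — no transitions
rest 'bbbaab' ignored (set empty)
after full input: {}  (accept=1 not in)

Answer: REJECT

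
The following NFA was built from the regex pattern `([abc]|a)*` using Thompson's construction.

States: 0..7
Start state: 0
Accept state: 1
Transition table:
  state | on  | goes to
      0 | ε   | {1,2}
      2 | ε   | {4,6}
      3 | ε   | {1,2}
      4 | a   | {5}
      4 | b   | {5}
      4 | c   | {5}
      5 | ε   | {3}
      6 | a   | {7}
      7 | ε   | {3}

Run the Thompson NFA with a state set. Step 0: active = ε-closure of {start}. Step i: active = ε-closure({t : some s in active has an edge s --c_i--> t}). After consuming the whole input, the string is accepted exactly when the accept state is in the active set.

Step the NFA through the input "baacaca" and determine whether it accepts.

S₀ = ε-closure({0}) = {0,1,2,4,6}
'b' @ 1: {1,2,3,4,5,6}  [accepting]
'a' @ 2: {1,2,3,4,5,6,7}  [accepting]
'a' @ 3: {1,2,3,4,5,6,7}  [accepting]
'c' @ 4: {1,2,3,4,5,6}  [accepting]
'a' @ 5: {1,2,3,4,5,6,7}  [accepting]
'c' @ 6: {1,2,3,4,5,6}  [accepting]
'a' @ 7: {1,2,3,4,5,6,7}  [accepting]
end set {1,2,3,4,5,6,7} — state 1 in

Answer: ACCEPT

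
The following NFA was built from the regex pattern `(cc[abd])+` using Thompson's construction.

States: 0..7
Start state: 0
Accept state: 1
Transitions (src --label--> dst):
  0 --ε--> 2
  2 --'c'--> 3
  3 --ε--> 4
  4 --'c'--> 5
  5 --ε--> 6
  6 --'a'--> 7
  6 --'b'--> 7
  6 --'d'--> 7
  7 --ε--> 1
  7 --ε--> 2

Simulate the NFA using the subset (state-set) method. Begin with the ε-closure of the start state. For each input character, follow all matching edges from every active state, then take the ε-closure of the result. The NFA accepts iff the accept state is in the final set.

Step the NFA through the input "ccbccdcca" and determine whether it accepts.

initial (ε-close {0}): {0,2}
'c' @ 1: {3,4}
'c' @ 2: {5,6}
'b' @ 3: {1,2,7}  [accepting]
'c' @ 4: {3,4}
'c' @ 5: {5,6}
'd' @ 6: {1,2,7}  [accepting]
'c' @ 7: {3,4}
'c' @ 8: {5,6}
'a' @ 9: {1,2,7}  [accepting]
after full input: {1,2,7}  (accept=1 in)

Answer: ACCEPT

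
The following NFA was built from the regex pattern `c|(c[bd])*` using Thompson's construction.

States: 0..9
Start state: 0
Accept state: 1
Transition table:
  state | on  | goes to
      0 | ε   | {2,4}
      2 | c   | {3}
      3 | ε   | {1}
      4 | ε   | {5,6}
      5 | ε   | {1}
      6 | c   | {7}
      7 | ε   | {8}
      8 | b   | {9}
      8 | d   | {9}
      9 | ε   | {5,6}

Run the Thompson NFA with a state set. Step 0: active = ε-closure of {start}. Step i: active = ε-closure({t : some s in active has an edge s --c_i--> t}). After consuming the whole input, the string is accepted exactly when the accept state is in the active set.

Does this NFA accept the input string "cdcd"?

initial (ε-close {0}): {0,1,2,4,5,6}
'c' @ 1: {1,3,7,8}  ✓accept
'd' @ 2: {1,5,6,9}  ✓accept
'c' @ 3: {7,8}
'd' @ 4: {1,5,6,9}  ✓accept
end set {1,5,6,9} — state 1 in

Answer: ACCEPT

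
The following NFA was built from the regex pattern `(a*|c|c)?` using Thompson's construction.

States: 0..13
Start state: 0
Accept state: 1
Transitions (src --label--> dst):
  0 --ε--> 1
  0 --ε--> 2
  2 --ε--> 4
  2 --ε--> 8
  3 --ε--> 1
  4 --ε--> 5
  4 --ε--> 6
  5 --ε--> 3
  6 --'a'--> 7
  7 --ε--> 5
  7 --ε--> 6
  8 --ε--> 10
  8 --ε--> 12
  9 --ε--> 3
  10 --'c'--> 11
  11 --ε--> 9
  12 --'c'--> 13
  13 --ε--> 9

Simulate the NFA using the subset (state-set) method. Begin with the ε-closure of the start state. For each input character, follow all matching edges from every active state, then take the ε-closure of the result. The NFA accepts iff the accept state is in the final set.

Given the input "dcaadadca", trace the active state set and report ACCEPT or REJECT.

initial (ε-close {0}): {0,1,2,3,4,5,6,8,10,12}
'd' @ 1: {}  — dead — no transitions
rest 'caadadca' ignored (set empty)
end set {} — state 1 not in

Answer: REJECT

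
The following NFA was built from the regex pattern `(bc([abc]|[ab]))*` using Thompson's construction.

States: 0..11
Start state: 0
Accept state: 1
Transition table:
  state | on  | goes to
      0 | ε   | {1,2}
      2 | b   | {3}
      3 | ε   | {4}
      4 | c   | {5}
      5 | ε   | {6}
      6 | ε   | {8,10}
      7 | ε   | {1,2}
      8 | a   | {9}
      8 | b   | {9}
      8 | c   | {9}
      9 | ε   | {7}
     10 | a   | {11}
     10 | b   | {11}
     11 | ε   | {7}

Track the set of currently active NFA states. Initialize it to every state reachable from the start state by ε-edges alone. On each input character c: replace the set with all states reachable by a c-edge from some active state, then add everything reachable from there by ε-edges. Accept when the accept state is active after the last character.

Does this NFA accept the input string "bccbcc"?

Answer: ACCEPT

Trace:
start: ε-closure({0}) = {0,1,2}
'b' @ 1: {3,4}
'c' @ 2: {5,6,8,10}
'c' @ 3: {1,2,7,9}  [accepting]
'b' @ 4: {3,4}
'c' @ 5: {5,6,8,10}
'c' @ 6: {1,2,7,9}  [accepting]
final: {1,2,7,9}; accept 1 in set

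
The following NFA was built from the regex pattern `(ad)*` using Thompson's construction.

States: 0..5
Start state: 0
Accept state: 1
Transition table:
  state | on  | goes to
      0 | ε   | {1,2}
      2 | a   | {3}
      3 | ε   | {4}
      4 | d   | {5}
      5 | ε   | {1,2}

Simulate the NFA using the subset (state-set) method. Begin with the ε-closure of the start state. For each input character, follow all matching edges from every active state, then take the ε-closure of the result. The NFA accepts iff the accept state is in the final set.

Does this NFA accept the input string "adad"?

Answer: ACCEPT

Trace:
initial (ε-close {0}): {0,1,2}
'a' @ 1: {3,4}
'd' @ 2: {1,2,5}  (accept∈set)
'a' @ 3: {3,4}
'd' @ 4: {1,2,5}  (accept∈set)
after full input: {1,2,5}  (accept=1 in)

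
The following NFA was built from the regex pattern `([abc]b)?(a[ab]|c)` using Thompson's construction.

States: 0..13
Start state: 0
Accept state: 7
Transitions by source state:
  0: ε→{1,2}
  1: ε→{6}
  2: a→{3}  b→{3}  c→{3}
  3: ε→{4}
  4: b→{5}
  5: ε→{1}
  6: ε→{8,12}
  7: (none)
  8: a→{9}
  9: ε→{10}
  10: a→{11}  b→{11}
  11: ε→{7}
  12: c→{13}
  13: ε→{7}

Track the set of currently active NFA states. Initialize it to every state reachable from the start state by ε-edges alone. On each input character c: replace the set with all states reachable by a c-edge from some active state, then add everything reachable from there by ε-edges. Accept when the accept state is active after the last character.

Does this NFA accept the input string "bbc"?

Answer: ACCEPT

Derivation:
initial (ε-close {0}): {0,1,2,6,8,12}
'b' @ 1: {3,4}
'b' @ 2: {1,5,6,8,12}
'c' @ 3: {7,13}  (accept∈set)
after full input: {7,13}  (accept=7 in)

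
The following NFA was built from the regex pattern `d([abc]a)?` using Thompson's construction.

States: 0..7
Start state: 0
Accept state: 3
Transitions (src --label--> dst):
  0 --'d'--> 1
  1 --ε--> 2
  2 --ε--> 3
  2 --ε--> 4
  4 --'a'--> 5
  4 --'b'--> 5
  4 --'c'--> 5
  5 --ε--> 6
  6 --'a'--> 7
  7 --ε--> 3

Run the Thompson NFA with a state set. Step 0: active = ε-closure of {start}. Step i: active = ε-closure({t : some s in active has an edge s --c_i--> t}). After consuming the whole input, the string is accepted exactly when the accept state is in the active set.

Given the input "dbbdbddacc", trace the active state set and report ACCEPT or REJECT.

start: ε-closure({0}) = {0}
'd' @ 1: {1,2,3,4}  (accept∈set)
'b' @ 2: {5,6}
'b' @ 3: {}  — state set empty
rest 'dbddacc' ignored (set empty)
after full input: {}  (accept=3 not in)

Answer: REJECT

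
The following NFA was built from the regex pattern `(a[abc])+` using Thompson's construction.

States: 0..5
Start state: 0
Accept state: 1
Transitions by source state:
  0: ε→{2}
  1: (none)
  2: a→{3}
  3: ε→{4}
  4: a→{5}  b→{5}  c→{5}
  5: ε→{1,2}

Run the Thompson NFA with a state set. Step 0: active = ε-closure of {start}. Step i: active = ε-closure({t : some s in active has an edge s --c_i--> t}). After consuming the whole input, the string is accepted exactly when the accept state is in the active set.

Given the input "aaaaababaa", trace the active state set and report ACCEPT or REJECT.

Answer: ACCEPT

Derivation:
initial (ε-close {0}): {0,2}
'a' @ 1: {3,4}
'a' @ 2: {1,2,5}  (accept∈set)
'a' @ 3: {3,4}
'a' @ 4: {1,2,5}  (accept∈set)
'a' @ 5: {3,4}
'b' @ 6: {1,2,5}  (accept∈set)
'a' @ 7: {3,4}
'b' @ 8: {1,2,5}  (accept∈set)
'a' @ 9: {3,4}
'a' @ 10: {1,2,5}  (accept∈set)
end set {1,2,5} — state 1 in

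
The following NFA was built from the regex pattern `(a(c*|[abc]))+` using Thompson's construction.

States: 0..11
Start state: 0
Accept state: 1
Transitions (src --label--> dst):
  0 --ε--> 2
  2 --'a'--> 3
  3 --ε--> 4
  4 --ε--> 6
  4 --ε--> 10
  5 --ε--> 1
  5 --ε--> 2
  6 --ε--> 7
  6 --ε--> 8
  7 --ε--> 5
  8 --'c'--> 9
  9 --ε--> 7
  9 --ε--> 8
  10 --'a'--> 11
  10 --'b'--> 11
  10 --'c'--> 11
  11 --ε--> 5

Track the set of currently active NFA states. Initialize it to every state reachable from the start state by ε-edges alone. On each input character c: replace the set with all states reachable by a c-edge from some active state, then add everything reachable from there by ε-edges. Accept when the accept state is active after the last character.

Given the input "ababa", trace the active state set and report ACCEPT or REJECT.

Answer: ACCEPT

Steps:
initial (ε-close {0}): {0,2}
'a' @ 1: {1,2,3,4,5,6,7,8,10}  [accepting]
'b' @ 2: {1,2,5,11}  [accepting]
'a' @ 3: {1,2,3,4,5,6,7,8,10}  [accepting]
'b' @ 4: {1,2,5,11}  [accepting]
'a' @ 5: {1,2,3,4,5,6,7,8,10}  [accepting]
after full input: {1,2,3,4,5,6,7,8,10}  (accept=1 in)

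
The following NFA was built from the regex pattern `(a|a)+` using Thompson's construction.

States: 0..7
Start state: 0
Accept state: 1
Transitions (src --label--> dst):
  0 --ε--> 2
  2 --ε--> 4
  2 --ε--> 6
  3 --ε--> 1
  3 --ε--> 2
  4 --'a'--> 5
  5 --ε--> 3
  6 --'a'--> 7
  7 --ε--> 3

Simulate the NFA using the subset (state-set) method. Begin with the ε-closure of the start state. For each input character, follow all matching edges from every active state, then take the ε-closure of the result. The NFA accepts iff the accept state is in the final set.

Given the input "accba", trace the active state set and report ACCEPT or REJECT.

Answer: REJECT

Derivation:
start: ε-closure({0}) = {0,2,4,6}
'a' @ 1: {1,2,3,4,5,6,7}  [accepting]
'c' @ 2: {}  — dead — no transitions
rest 'cba' ignored (set empty)
end set {} — state 1 not in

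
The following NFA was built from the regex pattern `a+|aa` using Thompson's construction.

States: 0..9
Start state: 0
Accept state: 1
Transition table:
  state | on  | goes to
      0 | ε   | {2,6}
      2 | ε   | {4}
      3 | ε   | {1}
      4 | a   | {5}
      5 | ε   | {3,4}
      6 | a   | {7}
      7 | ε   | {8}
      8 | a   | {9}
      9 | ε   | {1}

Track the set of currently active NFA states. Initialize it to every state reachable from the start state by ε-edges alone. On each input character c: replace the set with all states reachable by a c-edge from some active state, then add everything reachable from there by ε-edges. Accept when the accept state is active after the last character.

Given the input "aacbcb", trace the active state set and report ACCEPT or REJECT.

Answer: REJECT

Derivation:
S₀ = ε-closure({0}) = {0,2,4,6}
'a' @ 1: {1,3,4,5,7,8}  [accepting]
'a' @ 2: {1,3,4,5,9}  [accepting]
'c' @ 3: {}  — dead — no transitions
rest 'bcb' ignored (set empty)
final: {}; accept 1 not in set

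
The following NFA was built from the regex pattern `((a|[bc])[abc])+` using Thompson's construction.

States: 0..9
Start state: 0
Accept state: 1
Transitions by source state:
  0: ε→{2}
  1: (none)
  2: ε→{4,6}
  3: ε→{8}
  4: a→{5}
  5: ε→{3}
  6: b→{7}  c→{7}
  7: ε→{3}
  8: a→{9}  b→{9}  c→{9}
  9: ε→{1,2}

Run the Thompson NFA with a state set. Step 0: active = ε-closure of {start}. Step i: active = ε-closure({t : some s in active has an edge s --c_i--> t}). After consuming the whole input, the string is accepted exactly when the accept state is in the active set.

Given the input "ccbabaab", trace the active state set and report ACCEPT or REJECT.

Answer: ACCEPT

Trace:
start: ε-closure({0}) = {0,2,4,6}
'c' @ 1: {3,7,8}
'c' @ 2: {1,2,4,6,9}  (accept∈set)
'b' @ 3: {3,7,8}
'a' @ 4: {1,2,4,6,9}  (accept∈set)
'b' @ 5: {3,7,8}
'a' @ 6: {1,2,4,6,9}  (accept∈set)
'a' @ 7: {3,5,8}
'b' @ 8: {1,2,4,6,9}  (accept∈set)
final: {1,2,4,6,9}; accept 1 in set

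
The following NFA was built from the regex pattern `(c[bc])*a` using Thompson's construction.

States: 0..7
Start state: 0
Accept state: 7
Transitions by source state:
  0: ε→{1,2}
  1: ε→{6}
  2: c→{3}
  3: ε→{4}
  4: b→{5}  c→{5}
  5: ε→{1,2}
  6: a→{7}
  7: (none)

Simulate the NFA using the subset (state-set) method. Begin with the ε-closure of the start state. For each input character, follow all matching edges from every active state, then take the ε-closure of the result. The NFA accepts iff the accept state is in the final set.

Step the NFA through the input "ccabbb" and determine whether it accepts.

S₀ = ε-closure({0}) = {0,1,2,6}
'c' @ 1: {3,4}
'c' @ 2: {1,2,5,6}
'a' @ 3: {7}  ✓accept
'b' @ 4: {}  — state set empty
rest 'bb' ignored (set empty)
final: {}; accept 7 not in set

Answer: REJECT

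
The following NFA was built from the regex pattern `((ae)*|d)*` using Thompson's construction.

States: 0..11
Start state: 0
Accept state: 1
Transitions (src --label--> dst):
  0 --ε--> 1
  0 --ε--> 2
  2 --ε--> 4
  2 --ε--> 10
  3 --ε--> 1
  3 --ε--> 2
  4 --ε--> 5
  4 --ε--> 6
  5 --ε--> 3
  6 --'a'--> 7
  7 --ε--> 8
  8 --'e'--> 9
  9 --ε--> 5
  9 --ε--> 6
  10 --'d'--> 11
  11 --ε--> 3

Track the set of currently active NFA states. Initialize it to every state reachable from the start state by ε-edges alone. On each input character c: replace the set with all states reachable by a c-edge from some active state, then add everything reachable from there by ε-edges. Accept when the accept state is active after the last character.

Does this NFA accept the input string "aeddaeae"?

start: ε-closure({0}) = {0,1,2,3,4,5,6,10}
'a' @ 1: {7,8}
'e' @ 2: {1,2,3,4,5,6,9,10}  [accepting]
'd' @ 3: {1,2,3,4,5,6,10,11}  [accepting]
'd' @ 4: {1,2,3,4,5,6,10,11}  [accepting]
'a' @ 5: {7,8}
'e' @ 6: {1,2,3,4,5,6,9,10}  [accepting]
'a' @ 7: {7,8}
'e' @ 8: {1,2,3,4,5,6,9,10}  [accepting]
final: {1,2,3,4,5,6,9,10}; accept 1 in set

Answer: ACCEPT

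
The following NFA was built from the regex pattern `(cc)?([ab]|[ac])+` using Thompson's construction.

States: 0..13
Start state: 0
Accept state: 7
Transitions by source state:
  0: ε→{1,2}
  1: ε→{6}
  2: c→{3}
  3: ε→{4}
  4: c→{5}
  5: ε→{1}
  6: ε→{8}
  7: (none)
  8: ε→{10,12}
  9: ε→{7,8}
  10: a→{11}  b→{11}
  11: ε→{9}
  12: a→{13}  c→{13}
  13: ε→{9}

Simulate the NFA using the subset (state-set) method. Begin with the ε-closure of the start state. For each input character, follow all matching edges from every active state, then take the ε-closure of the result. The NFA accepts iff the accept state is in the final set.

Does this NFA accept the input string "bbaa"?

initial (ε-close {0}): {0,1,2,6,8,10,12}
'b' @ 1: {7,8,9,10,11,12}  ✓accept
'b' @ 2: {7,8,9,10,11,12}  ✓accept
'a' @ 3: {7,8,9,10,11,12,13}  ✓accept
'a' @ 4: {7,8,9,10,11,12,13}  ✓accept
final: {7,8,9,10,11,12,13}; accept 7 in set

Answer: ACCEPT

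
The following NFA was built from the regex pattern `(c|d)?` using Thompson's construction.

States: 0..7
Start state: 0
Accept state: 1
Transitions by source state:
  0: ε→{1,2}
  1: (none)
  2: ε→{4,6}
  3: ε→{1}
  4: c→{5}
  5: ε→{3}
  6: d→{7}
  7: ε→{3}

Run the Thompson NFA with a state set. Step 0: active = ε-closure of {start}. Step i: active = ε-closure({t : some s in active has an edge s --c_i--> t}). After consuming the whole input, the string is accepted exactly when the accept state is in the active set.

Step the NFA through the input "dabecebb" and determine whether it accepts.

initial (ε-close {0}): {0,1,2,4,6}
'd' @ 1: {1,3,7}  ✓accept
'a' @ 2: {}  — state set empty
rest 'becebb' ignored (set empty)
end set {} — state 1 not in

Answer: REJECT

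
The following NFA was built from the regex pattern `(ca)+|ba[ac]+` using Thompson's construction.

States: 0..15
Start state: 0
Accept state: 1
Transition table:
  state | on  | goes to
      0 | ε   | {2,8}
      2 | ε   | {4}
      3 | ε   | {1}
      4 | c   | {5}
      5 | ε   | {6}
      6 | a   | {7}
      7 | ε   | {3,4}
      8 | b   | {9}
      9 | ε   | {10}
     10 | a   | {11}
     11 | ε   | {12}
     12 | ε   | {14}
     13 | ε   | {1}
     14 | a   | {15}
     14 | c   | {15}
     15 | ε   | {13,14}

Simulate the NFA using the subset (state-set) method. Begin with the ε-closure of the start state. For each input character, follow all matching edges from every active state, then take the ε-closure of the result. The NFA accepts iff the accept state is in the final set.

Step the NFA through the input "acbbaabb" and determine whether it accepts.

Answer: REJECT

Steps:
initial (ε-close {0}): {0,2,4,8}
'a' @ 1: {}  — no active states
rest 'cbbaabb' ignored (set empty)
after full input: {}  (accept=1 not in)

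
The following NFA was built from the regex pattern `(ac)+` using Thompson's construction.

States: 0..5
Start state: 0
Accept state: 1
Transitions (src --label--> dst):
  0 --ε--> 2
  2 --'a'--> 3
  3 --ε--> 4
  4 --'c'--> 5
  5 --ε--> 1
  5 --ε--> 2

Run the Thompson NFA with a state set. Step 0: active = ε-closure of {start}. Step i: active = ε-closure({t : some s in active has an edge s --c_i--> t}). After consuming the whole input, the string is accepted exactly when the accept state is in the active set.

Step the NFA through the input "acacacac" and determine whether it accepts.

Answer: ACCEPT

Trace:
initial (ε-close {0}): {0,2}
'a' @ 1: {3,4}
'c' @ 2: {1,2,5}  [accepting]
'a' @ 3: {3,4}
'c' @ 4: {1,2,5}  [accepting]
'a' @ 5: {3,4}
'c' @ 6: {1,2,5}  [accepting]
'a' @ 7: {3,4}
'c' @ 8: {1,2,5}  [accepting]
end set {1,2,5} — state 1 in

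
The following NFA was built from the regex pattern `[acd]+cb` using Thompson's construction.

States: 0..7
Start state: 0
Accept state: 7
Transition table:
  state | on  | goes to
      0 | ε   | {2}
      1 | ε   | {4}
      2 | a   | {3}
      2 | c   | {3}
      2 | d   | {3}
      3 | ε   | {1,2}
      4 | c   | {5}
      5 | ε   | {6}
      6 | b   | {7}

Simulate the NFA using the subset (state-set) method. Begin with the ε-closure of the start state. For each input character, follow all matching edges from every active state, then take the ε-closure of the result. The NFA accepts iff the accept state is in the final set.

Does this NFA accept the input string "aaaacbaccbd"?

Answer: REJECT

Derivation:
initial (ε-close {0}): {0,2}
'a' @ 1: {1,2,3,4}
'a' @ 2: {1,2,3,4}
'a' @ 3: {1,2,3,4}
'a' @ 4: {1,2,3,4}
'c' @ 5: {1,2,3,4,5,6}
'b' @ 6: {7}  ✓accept
'a' @ 7: {}  — no active states
rest 'ccbd' ignored (set empty)
end set {} — state 7 not in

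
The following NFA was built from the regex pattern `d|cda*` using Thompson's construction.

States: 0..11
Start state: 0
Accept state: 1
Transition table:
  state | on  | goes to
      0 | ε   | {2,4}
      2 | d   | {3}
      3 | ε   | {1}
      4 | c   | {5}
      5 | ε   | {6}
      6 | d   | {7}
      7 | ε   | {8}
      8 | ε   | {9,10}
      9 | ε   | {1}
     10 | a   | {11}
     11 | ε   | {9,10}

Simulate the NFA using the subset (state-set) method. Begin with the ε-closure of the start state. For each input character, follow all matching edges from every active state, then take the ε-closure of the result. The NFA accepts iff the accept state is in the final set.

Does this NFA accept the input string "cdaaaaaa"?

S₀ = ε-closure({0}) = {0,2,4}
'c' @ 1: {5,6}
'd' @ 2: {1,7,8,9,10}  (accept∈set)
'a' @ 3: {1,9,10,11}  (accept∈set)
'a' @ 4: {1,9,10,11}  (accept∈set)
'a' @ 5: {1,9,10,11}  (accept∈set)
'a' @ 6: {1,9,10,11}  (accept∈set)
'a' @ 7: {1,9,10,11}  (accept∈set)
'a' @ 8: {1,9,10,11}  (accept∈set)
after full input: {1,9,10,11}  (accept=1 in)

Answer: ACCEPT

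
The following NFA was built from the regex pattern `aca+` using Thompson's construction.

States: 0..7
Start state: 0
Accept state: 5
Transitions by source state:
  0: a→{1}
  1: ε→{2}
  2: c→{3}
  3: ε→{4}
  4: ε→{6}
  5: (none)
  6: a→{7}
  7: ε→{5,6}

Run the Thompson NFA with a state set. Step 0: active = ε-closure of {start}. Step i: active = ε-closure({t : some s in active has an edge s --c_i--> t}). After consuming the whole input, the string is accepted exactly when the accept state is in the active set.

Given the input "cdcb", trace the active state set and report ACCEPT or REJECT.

Answer: REJECT

Steps:
S₀ = ε-closure({0}) = {0}
'c' @ 1: {}  — no active states
rest 'dcb' ignored (set empty)
final: {}; accept 5 not in set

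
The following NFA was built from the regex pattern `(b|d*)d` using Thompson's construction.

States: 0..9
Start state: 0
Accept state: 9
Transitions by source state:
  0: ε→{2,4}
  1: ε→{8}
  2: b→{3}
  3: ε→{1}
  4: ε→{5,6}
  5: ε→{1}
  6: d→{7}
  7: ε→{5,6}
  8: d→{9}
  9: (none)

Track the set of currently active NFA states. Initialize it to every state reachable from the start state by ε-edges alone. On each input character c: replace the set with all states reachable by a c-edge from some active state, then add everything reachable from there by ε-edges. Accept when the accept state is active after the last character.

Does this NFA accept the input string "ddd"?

Answer: ACCEPT

Trace:
start: ε-closure({0}) = {0,1,2,4,5,6,8}
'd' @ 1: {1,5,6,7,8,9}  [accepting]
'd' @ 2: {1,5,6,7,8,9}  [accepting]
'd' @ 3: {1,5,6,7,8,9}  [accepting]
final: {1,5,6,7,8,9}; accept 9 in set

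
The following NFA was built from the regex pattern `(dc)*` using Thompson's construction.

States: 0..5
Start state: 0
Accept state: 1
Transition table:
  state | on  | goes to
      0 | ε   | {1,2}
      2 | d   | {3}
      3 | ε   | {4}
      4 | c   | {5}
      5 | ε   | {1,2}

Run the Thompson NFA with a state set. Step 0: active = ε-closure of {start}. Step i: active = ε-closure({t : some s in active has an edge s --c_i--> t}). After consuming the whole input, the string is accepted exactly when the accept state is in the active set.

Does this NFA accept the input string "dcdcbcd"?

Answer: REJECT

Derivation:
initial (ε-close {0}): {0,1,2}
'd' @ 1: {3,4}
'c' @ 2: {1,2,5}  (accept∈set)
'd' @ 3: {3,4}
'c' @ 4: {1,2,5}  (accept∈set)
'b' @ 5: {}  — no active states
rest 'cd' ignored (set empty)
final: {}; accept 1 not in set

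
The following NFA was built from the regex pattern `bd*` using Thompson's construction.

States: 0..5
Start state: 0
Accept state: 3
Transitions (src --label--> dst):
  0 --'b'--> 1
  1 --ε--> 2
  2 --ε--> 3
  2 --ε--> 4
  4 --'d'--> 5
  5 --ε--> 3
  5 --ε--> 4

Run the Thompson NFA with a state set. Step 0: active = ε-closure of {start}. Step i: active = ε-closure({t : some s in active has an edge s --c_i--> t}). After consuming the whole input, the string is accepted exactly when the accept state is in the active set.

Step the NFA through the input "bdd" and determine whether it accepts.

start: ε-closure({0}) = {0}
'b' @ 1: {1,2,3,4}  [accepting]
'd' @ 2: {3,4,5}  [accepting]
'd' @ 3: {3,4,5}  [accepting]
final: {3,4,5}; accept 3 in set

Answer: ACCEPT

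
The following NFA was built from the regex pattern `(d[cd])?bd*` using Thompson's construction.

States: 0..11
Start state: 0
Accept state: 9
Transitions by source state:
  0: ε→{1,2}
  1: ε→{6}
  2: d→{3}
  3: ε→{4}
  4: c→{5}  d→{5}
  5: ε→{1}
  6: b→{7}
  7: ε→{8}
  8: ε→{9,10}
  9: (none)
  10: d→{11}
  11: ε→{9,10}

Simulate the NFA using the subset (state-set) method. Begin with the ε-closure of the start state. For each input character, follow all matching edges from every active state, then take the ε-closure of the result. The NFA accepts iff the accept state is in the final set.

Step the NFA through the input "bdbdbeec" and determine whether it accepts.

start: ε-closure({0}) = {0,1,2,6}
'b' @ 1: {7,8,9,10}  [accepting]
'd' @ 2: {9,10,11}  [accepting]
'b' @ 3: {}  — state set empty
rest 'dbeec' ignored (set empty)
after full input: {}  (accept=9 not in)

Answer: REJECT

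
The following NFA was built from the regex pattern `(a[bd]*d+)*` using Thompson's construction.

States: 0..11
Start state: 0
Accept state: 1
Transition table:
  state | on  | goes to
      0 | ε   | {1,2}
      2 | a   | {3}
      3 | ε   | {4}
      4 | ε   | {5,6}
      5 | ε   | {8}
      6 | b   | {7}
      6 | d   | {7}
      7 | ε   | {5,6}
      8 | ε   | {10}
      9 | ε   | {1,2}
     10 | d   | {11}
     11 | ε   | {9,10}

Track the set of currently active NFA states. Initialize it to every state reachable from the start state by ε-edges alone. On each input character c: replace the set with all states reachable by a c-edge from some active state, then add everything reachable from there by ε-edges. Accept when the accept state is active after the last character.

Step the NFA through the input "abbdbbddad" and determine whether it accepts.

Answer: ACCEPT

Derivation:
initial (ε-close {0}): {0,1,2}
'a' @ 1: {3,4,5,6,8,10}
'b' @ 2: {5,6,7,8,10}
'b' @ 3: {5,6,7,8,10}
'd' @ 4: {1,2,5,6,7,8,9,10,11}  ✓accept
'b' @ 5: {5,6,7,8,10}
'b' @ 6: {5,6,7,8,10}
'd' @ 7: {1,2,5,6,7,8,9,10,11}  ✓accept
'd' @ 8: {1,2,5,6,7,8,9,10,11}  ✓accept
'a' @ 9: {3,4,5,6,8,10}
'd' @ 10: {1,2,5,6,7,8,9,10,11}  ✓accept
end set {1,2,5,6,7,8,9,10,11} — state 1 in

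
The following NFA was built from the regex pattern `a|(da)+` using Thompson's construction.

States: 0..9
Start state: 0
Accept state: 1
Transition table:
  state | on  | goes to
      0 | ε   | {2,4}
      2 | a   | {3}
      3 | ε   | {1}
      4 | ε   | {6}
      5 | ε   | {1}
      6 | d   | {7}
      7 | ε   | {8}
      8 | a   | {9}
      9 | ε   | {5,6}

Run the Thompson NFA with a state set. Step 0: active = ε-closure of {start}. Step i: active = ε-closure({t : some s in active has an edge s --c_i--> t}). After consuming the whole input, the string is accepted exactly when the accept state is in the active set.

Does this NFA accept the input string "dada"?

initial (ε-close {0}): {0,2,4,6}
'd' @ 1: {7,8}
'a' @ 2: {1,5,6,9}  ✓accept
'd' @ 3: {7,8}
'a' @ 4: {1,5,6,9}  ✓accept
final: {1,5,6,9}; accept 1 in set

Answer: ACCEPT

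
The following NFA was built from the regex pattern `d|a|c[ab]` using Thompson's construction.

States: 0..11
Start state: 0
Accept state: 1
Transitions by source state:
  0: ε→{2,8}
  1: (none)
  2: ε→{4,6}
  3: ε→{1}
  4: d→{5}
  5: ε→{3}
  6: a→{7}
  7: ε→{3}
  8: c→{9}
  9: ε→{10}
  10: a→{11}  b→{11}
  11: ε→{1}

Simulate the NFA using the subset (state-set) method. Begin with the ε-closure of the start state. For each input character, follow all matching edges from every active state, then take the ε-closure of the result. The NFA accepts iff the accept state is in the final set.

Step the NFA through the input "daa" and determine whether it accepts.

Answer: REJECT

Trace:
start: ε-closure({0}) = {0,2,4,6,8}
'd' @ 1: {1,3,5}  [accepting]
'a' @ 2: {}  — state set empty
rest 'a' ignored (set empty)
end set {} — state 1 not in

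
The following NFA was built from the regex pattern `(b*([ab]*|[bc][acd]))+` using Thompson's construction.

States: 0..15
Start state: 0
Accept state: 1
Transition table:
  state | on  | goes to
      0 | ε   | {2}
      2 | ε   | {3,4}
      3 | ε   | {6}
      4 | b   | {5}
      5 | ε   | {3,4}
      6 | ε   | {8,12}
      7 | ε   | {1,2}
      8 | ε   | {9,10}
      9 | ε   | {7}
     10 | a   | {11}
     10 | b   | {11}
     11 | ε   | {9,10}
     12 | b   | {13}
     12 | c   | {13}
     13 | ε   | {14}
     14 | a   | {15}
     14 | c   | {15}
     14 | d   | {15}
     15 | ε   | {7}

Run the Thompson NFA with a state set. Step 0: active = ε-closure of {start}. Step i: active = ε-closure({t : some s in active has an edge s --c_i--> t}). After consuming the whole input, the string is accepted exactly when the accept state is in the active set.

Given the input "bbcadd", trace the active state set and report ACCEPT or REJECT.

Answer: REJECT

Steps:
S₀ = ε-closure({0}) = {0,1,2,3,4,6,7,8,9,10,12}
'b' @ 1: {1,2,3,4,5,6,7,8,9,10,11,12,13,14}  (accept∈set)
'b' @ 2: {1,2,3,4,5,6,7,8,9,10,11,12,13,14}  (accept∈set)
'c' @ 3: {1,2,3,4,6,7,8,9,10,12,13,14,15}  (accept∈set)
'a' @ 4: {1,2,3,4,6,7,8,9,10,11,12,15}  (accept∈set)
'd' @ 5: {}  — no active states
rest 'd' ignored (set empty)
end set {} — state 1 not in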